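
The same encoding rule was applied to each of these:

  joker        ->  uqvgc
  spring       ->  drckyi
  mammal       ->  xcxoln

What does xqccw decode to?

Shifts by position in joker: pos 0: j→u (+11), pos 1: o→q (+2), pos 2: k→v (+11), pos 3: e→g (+2) — repeating every 2. A repeating key of period 2 is used — shifts +11, +2 over and over.
Reversing it on xqccw: x−11=m, q−2=o, c−11=r, c−2=a, w−11=l.

moral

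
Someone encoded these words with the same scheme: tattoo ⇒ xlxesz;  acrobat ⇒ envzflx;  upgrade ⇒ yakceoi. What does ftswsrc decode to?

biology

Shifts by position in tattoo: pos 0: t→x (+4), pos 1: a→l (+11), pos 2: t→x (+4), pos 3: t→e (+11) — repeating every 2. The shifts repeat in a cycle of length 2: positions 0,1,… shift by +4, +11, then the pattern repeats.
Undoing it on ftswsrc: f−4=b, t−11=i, s−4=o, w−11=l, s−4=o, r−11=g, c−4=y.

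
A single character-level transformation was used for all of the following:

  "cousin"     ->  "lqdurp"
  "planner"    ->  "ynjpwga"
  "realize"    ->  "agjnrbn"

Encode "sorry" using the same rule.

Shifts by position in cousin: pos 0: c→l (+9), pos 1: o→q (+2), pos 2: u→d (+9), pos 3: s→u (+2) — repeating every 2. The shifts repeat in a cycle of length 2: positions 0,1,… shift by +9, +2, then the pattern repeats.
Applying it to sorry: s+9=b, o+2=q, r+9=a, r+2=t, y+9=h.

bqath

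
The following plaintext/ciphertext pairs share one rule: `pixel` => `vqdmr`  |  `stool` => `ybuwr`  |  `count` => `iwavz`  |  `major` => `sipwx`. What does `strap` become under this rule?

Shifts by position in pixel: pos 0: p→v (+6), pos 1: i→q (+8), pos 2: x→d (+6), pos 3: e→m (+8) — repeating every 2. The shifts repeat in a cycle of length 2: positions 0,1,… shift by +6, +8, then the pattern repeats.
On strap: s+6=y, t+8=b, r+6=x, a+8=i, p+6=v.

ybxiv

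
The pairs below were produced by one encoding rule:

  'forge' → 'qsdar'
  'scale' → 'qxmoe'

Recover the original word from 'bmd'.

rap

The output letters match the input read backwards, each shifted +12: forge reversed is egrof. The word is reversed, then every letter is shifted forward by 12.
Reversing it on bmd: shift back: b−12=p, m−12=a, d−12=r → par; then reverse → rap.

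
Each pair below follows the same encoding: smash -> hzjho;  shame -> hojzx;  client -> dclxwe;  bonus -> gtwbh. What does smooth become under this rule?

Each letter's alphabet position (a=0..z=25) is mapped through 23·x+9 mod 26 — an affine cipher.
Applying it to smooth: s(18)→23·18+9≡7=h; m(12)→23·12+9≡25=z; o(14)→23·14+9≡19=t; o(14)→23·14+9≡19=t; t(19)→23·19+9≡4=e; h(7)→23·7+9≡14=o (all mod 26).

hztteo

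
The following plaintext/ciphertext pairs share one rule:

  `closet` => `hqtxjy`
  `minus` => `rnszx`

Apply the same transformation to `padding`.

Compare letters: c→h is +5, l→q is +5, o→t is +5 — a constant shift. Every letter moves 5 places later in the alphabet, wrapping around z→a.
Applying it to padding: p+5=u, a+5=f, d+5=i, d+5=i, i+5=n, n+5=s, g+5=l.

ufiinsl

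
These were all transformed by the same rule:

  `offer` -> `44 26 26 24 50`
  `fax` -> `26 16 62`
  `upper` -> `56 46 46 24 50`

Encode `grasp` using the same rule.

o(#15)→44 and f(#6)→26: differences scale by 2, so n = 2·pos + 14. The formula is n = 2×(alphabet index, a=1) + 14.
Applying it to grasp: g=7→28, r=18→50, a=1→16, s=19→52, p=16→46.

28 50 16 52 46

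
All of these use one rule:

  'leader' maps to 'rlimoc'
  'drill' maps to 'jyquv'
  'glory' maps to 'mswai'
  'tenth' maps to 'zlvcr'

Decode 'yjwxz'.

scoop

In leader: l→r is +6, e→l is +7, a→i is +8, d→m is +9 — the shift increases by 1 each position. Letter i (0-indexed) is shifted by i+6, so successive shifts are 6, 7, 8, ….
Decoding yjwxz: y−6=s, j−7=c, w−8=o, x−9=o, z−10=p.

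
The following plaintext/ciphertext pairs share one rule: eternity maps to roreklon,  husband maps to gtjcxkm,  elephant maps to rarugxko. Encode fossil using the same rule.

wpjjla

This is an affine cipher: with a=0,…,z=25, each position x becomes (5x+23) mod 26.
For fossil: f(5)→5·5+23≡22=w; o(14)→5·14+23≡15=p; s(18)→5·18+23≡9=j; s(18)→5·18+23≡9=j; i(8)→5·8+23≡11=l; l(11)→5·11+23≡0=a (all mod 26).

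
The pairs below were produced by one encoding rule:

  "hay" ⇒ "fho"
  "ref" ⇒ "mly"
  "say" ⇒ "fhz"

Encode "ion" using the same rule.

uvp

The output letters match the input read backwards, each shifted +7: hay reversed is yah. Read the word backwards and shift each letter +7.
On ion: reverse → noi; then shift: n+7=u, o+7=v, i+7=p.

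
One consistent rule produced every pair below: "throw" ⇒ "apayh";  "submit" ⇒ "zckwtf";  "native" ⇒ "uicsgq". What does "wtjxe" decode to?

In throw: t→a is +7, h→p is +8, r→a is +9, o→y is +10 — the shift increases by 1 each position. Letter i (0-indexed) is shifted by i+7, so successive shifts are 7, 8, 9, ….
Undoing it on wtjxe: w−7=p, t−8=l, j−9=a, x−10=n, e−11=t.

plant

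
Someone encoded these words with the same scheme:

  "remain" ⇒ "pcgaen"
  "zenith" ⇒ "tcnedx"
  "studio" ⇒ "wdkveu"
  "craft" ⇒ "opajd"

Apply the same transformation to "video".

revcu

r(17)→p(15) and e(4)→c(2) fit y≡7x+0 (mod 26); the inverse of 7 mod 26 is 15. Treating letters as 0–25, the rule is x ↦ 7x + 0 (mod 26).
On video: v(21)→7·21+0≡17=r; i(8)→7·8+0≡4=e; d(3)→7·3+0≡21=v; e(4)→7·4+0≡2=c; o(14)→7·14+0≡20=u (all mod 26).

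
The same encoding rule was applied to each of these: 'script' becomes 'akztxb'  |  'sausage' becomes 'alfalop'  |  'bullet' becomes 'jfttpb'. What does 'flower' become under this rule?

Two shifts are in play — +11 for a/e/i/o/u, +8 for every other letter.
Applying it to flower: f(cons)+8=n, l(cons)+8=t, o(vowel)+11=z, w(cons)+8=e, e(vowel)+11=p, r(cons)+8=z.

ntzepz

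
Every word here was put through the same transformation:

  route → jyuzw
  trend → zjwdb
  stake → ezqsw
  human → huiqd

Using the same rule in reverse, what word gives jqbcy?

radio

r(17)→j(9) and o(14)→y(24) fit y≡21x+16 (mod 26); the inverse of 21 mod 26 is 5. Each letter's alphabet position (a=0..z=25) is mapped through 21·x+16 mod 26 — an affine cipher.
Decoding jqbcy: j(9)→5·(9−16)≡17=r; q(16)→5·(16−16)≡0=a; b(1)→5·(1−16)≡3=d; c(2)→5·(2−16)≡8=i; y(24)→5·(24−16)≡14=o (all mod 26).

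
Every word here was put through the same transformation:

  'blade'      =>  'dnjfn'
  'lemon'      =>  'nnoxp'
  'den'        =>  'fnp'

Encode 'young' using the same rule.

The shift depends on letter class: consonant b→d is +2, but vowel a→j is +9. Vowels shift forward by 9 and consonants shift forward by 2.
Applying it to young: y(cons)+2=a, o(vowel)+9=x, u(vowel)+9=d, n(cons)+2=p, g(cons)+2=i.

axdpi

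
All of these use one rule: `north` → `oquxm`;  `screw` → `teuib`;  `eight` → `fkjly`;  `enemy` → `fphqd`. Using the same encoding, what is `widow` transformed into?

In north: n→o is +1, o→q is +2, r→u is +3, t→x is +4 — the shift increases by 1 each position. The shift increases by 1 at each position, starting from +1: 1, 2, 3, ….
On widow: w+1=x, i+2=k, d+3=g, o+4=s, w+5=b.

xkgsb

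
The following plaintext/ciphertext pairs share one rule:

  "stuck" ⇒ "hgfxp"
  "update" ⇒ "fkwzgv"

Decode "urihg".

first

Each pair mirrors across the alphabet (s↔h, t↔g, u↔f): positions sum to 25. Each letter is replaced by its mirror in the alphabet: a↔z, b↔y, c↔x, and so on (the Atbash cipher).
Reversing it on urihg: u↔f, r↔i, i↔r, h↔s, g↔t.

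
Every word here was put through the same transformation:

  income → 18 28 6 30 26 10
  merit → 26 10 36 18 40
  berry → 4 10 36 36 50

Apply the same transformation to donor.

8 30 28 30 36

With a=1..z=26, the number is 2·pos.
Applying it to donor: d=4→8, o=15→30, n=14→28, o=15→30, r=18→36.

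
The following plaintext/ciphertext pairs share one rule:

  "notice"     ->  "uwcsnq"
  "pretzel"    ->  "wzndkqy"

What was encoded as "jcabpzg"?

In notice: n→u is +7, o→w is +8, t→c is +9, i→s is +10 — the shift increases by 1 each position. The shift increases by 1 at each position, starting from +7: 7, 8, 9, ….
Reversing it on jcabpzg: j−7=c, c−8=u, a−9=r, b−10=r, p−11=e, z−12=n, g−13=t.

current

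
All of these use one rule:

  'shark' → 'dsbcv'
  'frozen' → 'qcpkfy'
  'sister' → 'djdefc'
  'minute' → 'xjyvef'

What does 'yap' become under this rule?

jba

The shift depends on letter class: consonant s→d is +11, but vowel a→b is +1. The rule splits by letter class: vowels +1, consonants +11.
For yap: y(cons)+11=j, a(vowel)+1=b, p(cons)+11=a.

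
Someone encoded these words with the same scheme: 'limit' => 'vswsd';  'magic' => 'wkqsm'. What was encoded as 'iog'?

yew

Compare letters: l→v is +10, i→s is +10, m→w is +10 — a constant shift. Each letter is shifted forward by 10 in the alphabet (a Caesar shift of +10).
Decoding iog: i−10=y, o−10=e, g−10=w.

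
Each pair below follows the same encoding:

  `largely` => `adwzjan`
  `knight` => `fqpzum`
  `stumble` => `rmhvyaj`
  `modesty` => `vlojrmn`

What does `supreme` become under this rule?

l(11)→a(0) and a(0)→d(3) fit y≡21x+3 (mod 26); the inverse of 21 mod 26 is 5. Treating letters as 0–25, the rule is x ↦ 21x + 3 (mod 26).
On supreme: s(18)→21·18+3≡17=r; u(20)→21·20+3≡7=h; p(15)→21·15+3≡6=g; r(17)→21·17+3≡22=w; e(4)→21·4+3≡9=j; m(12)→21·12+3≡21=v; e(4)→21·4+3≡9=j (all mod 26).

rhgwjvj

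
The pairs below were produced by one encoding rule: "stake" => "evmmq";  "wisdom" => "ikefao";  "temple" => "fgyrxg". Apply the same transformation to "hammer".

The shifts repeat in a cycle of length 2: positions 0,1,… shift by +12, +2, then the pattern repeats.
On hammer: h+12=t, a+2=c, m+12=y, m+2=o, e+12=q, r+2=t.

tcyoqt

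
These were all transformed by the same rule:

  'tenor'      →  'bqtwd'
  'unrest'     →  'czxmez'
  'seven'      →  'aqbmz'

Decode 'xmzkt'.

patch

Shifts by position in tenor: pos 0: t→b (+8), pos 1: e→q (+12), pos 2: n→t (+6), pos 3: o→w (+8), pos 4: r→d (+12) — repeating every 3. It's a Vigenère-style cipher with numeric key [8,12,6]: position i shifts by key[i mod 3].
Undoing it on xmzkt: x−8=p, m−12=a, z−6=t, k−8=c, t−12=h.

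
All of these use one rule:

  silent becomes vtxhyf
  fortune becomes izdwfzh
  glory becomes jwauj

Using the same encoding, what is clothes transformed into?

Shifts by position in silent: pos 0: s→v (+3), pos 1: i→t (+11), pos 2: l→x (+12), pos 3: e→h (+3), pos 4: n→y (+11), pos 5: t→f (+12) — repeating every 3. The shifts repeat in a cycle of length 3: positions 0,1,… shift by +3, +11, +12, then the pattern repeats.
For clothes: c+3=f, l+11=w, o+12=a, t+3=w, h+11=s, e+12=q, s+3=v.

fwawsqv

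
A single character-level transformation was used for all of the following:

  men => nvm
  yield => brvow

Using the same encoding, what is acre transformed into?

zxiv

Each pair mirrors across the alphabet (m↔n, e↔v, n↔m): positions sum to 25. Letters are reflected about the middle of the alphabet (position → 25−position): Atbash.
Applying it to acre: a↔z, c↔x, r↔i, e↔v.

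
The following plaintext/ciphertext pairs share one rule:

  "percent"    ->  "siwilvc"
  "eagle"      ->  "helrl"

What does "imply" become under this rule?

lqurf

In percent: p→s is +3, e→i is +4, r→w is +5, c→i is +6 — the shift increases by 1 each position. Letter i (0-indexed) is shifted by i+3, so successive shifts are 3, 4, 5, ….
Applying it to imply: i+3=l, m+4=q, p+5=u, l+6=r, y+7=f.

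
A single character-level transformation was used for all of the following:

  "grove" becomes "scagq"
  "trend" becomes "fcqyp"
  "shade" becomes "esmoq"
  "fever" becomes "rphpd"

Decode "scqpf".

greet

Shifts by position in grove: pos 0: g→s (+12), pos 1: r→c (+11), pos 2: o→a (+12), pos 3: v→g (+11) — repeating every 2. It's a Vigenère-style cipher with numeric key [12,11]: position i shifts by key[i mod 2].
Decoding scqpf: s−12=g, c−11=r, q−12=e, p−11=e, f−12=t.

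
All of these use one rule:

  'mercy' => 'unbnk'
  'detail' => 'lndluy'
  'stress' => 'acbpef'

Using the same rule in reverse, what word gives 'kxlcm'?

cobra

In mercy: m→u is +8, e→n is +9, r→b is +10, c→n is +11 — the shift increases by 1 each position. Letter i (0-indexed) is shifted by i+8, so successive shifts are 8, 9, 10, ….
Undoing it on kxlcm: k−8=c, x−9=o, l−10=b, c−11=r, m−12=a.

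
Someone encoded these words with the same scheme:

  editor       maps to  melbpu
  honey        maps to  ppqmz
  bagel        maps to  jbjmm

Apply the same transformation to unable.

codjmh

Shifts by position in editor: pos 0: e→m (+8), pos 1: d→e (+1), pos 2: i→l (+3), pos 3: t→b (+8), pos 4: o→p (+1), pos 5: r→u (+3) — repeating every 3. A repeating key of period 3 is used — shifts +8, +1, +3 over and over.
For unable: u+8=c, n+1=o, a+3=d, b+8=j, l+1=m, e+3=h.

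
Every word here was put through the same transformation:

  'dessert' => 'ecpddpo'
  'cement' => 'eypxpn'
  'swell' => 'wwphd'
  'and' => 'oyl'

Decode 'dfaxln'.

campus

The output letters match the input read backwards, each shifted +11: dessert reversed is tressed. Two steps: reverse the string, then apply a Caesar shift of +11.
Reversing it on dfaxln: shift back: d−11=s, f−11=u, a−11=p, x−11=m, l−11=a, n−11=c → supmac; then reverse → campus.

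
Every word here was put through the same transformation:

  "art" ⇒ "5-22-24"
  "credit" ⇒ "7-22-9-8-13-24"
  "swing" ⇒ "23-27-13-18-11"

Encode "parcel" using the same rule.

20-5-22-7-9-16

Each letter is replaced by its alphabet position (a=1..z=26) + 4.
On parcel: p=16→20, a=1→5, r=18→22, c=3→7, e=5→9, l=12→16.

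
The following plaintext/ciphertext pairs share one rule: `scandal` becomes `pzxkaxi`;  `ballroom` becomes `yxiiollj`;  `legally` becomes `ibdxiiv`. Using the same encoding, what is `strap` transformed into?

Compare letters: s→p is +23, c→z is +23, a→x is +23 — a constant shift. It's a constant shift of +23 (ROT23).
For strap: s+23=p, t+23=q, r+23=o, a+23=x, p+23=m.

pqoxm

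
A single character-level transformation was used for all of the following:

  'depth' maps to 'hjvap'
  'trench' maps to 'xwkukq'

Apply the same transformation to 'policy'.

ttrpkh

Each letter shifts forward by (position + 4), i.e. 4, 5, 6, … — the shift grows by one for each successive letter.
Applying it to policy: p+4=t, o+5=t, l+6=r, i+7=p, c+8=k, y+9=h.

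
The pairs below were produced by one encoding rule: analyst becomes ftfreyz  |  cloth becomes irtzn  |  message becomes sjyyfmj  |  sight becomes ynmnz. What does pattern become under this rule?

The shift depends on letter class: consonant n→t is +6, but vowel a→f is +5. Two shifts are in play — +5 for a/e/i/o/u, +6 for every other letter.
On pattern: p(cons)+6=v, a(vowel)+5=f, t(cons)+6=z, t(cons)+6=z, e(vowel)+5=j, r(cons)+6=x, n(cons)+6=t.

vfzzjxt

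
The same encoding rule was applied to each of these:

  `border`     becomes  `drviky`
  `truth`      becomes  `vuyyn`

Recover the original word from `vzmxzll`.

In border: b→d is +2, o→r is +3, r→v is +4, d→i is +5 — the shift increases by 1 each position. The shift increases by 1 at each position, starting from +2: 2, 3, 4, ….
Decoding vzmxzll: v−2=t, z−3=w, m−4=i, x−5=s, z−6=t, l−7=e, l−8=d.

twisted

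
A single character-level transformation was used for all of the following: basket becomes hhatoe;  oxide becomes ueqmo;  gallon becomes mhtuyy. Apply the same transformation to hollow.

In basket: b→h is +6, a→h is +7, s→a is +8, k→t is +9 — the shift increases by 1 each position. The shift increases by 1 at each position, starting from +6: 6, 7, 8, ….
For hollow: h+6=n, o+7=v, l+8=t, l+9=u, o+10=y, w+11=h.

nvtuyh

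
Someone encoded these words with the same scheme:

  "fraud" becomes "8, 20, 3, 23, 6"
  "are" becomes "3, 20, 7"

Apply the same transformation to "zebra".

28, 7, 4, 20, 3

Letters become their 1-based position plus 2 (so a→3, b→4, …).
For zebra: z=26→28, e=5→7, b=2→4, r=18→20, a=1→3.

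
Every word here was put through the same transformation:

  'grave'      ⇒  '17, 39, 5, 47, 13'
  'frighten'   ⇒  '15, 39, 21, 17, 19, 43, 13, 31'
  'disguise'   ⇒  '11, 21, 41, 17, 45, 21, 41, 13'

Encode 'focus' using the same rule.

15, 33, 9, 45, 41

g(#7)→17 and r(#18)→39: differences scale by 2, so n = 2·pos + 3. The formula is n = 2×(alphabet index, a=1) + 3.
Applying it to focus: f=6→15, o=15→33, c=3→9, u=21→45, s=19→41.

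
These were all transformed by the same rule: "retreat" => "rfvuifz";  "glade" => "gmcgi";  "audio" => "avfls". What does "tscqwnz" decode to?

transit

In retreat: r→r is +0, e→f is +1, t→v is +2, r→u is +3 — the shift increases by 1 each position. Each letter shifts forward by its position index (0, 1, 2, …) — the shift grows by one for each successive letter.
Decoding tscqwnz: t−0=t, s−1=r, c−2=a, q−3=n, w−4=s, n−5=i, z−6=t.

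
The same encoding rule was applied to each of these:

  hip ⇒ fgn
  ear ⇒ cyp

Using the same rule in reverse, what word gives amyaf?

Compare letters: h→f is +24, i→g is +24, p→n is +24 — a constant shift. Each letter is shifted forward by 24 in the alphabet (a Caesar shift of +24).
Reversing it on amyaf: a−24=c, m−24=o, y−24=a, a−24=c, f−24=h.

coach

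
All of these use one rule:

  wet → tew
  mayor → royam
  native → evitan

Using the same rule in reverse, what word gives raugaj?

jaguar

The output letters match the input read backwards: wet reversed is tew. It's just the letters in reverse order.
Undoing it on raugaj: then reverse → jaguar.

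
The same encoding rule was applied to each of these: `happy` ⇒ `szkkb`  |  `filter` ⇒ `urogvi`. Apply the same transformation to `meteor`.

nvgvli

Each pair mirrors across the alphabet (h↔s, a↔z, p↔k): positions sum to 25. Each letter is replaced by its mirror in the alphabet: a↔z, b↔y, c↔x, and so on (the Atbash cipher).
Applying it to meteor: m↔n, e↔v, t↔g, e↔v, o↔l, r↔i.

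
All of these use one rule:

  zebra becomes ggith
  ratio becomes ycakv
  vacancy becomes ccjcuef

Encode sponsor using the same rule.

zrvpzqy

A repeating key of period 2 is used — shifts +7, +2 over and over.
Applying it to sponsor: s+7=z, p+2=r, o+7=v, n+2=p, s+7=z, o+2=q, r+7=y.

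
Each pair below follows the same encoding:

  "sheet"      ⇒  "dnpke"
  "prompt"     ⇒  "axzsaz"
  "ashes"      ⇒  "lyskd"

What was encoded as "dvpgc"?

spear

Shifts by position in sheet: pos 0: s→d (+11), pos 1: h→n (+6), pos 2: e→p (+11), pos 3: e→k (+6) — repeating every 2. A repeating key of period 2 is used — shifts +11, +6 over and over.
Decoding dvpgc: d−11=s, v−6=p, p−11=e, g−6=a, c−11=r.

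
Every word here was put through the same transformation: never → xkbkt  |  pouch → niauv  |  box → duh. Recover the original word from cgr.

The output letters match the input read backwards, each shifted +6: never reversed is reven. Read the word backwards and shift each letter +6.
Undoing it on cgr: shift back: c−6=w, g−6=a, r−6=l → wal; then reverse → law.

law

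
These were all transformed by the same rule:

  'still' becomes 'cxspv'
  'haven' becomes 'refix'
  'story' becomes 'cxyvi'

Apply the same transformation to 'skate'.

cokxo

Shifts by position in still: pos 0: s→c (+10), pos 1: t→x (+4), pos 2: i→s (+10), pos 3: l→p (+4) — repeating every 2. A repeating key of period 2 is used — shifts +10, +4 over and over.
Applying it to skate: s+10=c, k+4=o, a+10=k, t+4=x, e+10=o.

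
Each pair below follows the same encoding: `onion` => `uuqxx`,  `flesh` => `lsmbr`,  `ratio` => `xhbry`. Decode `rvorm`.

In onion: o→u is +6, n→u is +7, i→q is +8, o→x is +9 — the shift increases by 1 each position. Letter i (0-indexed) is shifted by i+6, so successive shifts are 6, 7, 8, ….
Reversing it on rvorm: r−6=l, v−7=o, o−8=g, r−9=i, m−10=c.

logic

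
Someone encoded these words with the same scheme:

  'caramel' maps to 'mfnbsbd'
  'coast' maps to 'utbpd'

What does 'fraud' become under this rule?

evbsg

The word is reversed, then every letter is shifted forward by 1.
For fraud: reverse → duarf; then shift: d+1=e, u+1=v, a+1=b, r+1=s, f+1=g.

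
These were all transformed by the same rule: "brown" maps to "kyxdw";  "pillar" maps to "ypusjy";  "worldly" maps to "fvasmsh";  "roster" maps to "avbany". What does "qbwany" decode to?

Shifts by position in brown: pos 0: b→k (+9), pos 1: r→y (+7), pos 2: o→x (+9), pos 3: w→d (+7) — repeating every 2. A repeating key of period 2 is used — shifts +9, +7 over and over.
Undoing it on qbwany: q−9=h, b−7=u, w−9=n, a−7=t, n−9=e, y−7=r.

hunter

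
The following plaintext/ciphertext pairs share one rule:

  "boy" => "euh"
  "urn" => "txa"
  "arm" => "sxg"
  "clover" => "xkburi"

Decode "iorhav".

public

The output letters match the input read backwards, each shifted +6: boy reversed is yob. Read the word backwards and shift each letter +6.
Reversing it on iorhav: shift back: i−6=c, o−6=i, r−6=l, h−6=b, a−6=u, v−6=p → cilbup; then reverse → public.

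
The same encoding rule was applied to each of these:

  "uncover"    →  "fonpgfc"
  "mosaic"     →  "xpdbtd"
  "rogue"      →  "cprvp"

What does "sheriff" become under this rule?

dipstgq

Shifts by position in uncover: pos 0: u→f (+11), pos 1: n→o (+1), pos 2: c→n (+11), pos 3: o→p (+1) — repeating every 2. A repeating key of period 2 is used — shifts +11, +1 over and over.
On sheriff: s+11=d, h+1=i, e+11=p, r+1=s, i+11=t, f+1=g, f+11=q.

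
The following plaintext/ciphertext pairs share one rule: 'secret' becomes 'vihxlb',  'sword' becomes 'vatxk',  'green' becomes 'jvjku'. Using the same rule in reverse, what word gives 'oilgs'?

legal

In secret: s→v is +3, e→i is +4, c→h is +5, r→x is +6 — the shift increases by 1 each position. The shift increases by 1 at each position, starting from +3: 3, 4, 5, ….
Undoing it on oilgs: o−3=l, i−4=e, l−5=g, g−6=a, s−7=l.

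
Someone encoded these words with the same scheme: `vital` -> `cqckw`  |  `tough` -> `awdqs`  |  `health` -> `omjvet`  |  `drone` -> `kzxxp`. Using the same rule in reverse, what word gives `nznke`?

great

In vital: v→c is +7, i→q is +8, t→c is +9, a→k is +10 — the shift increases by 1 each position. Each letter shifts forward by (position + 7), i.e. 7, 8, 9, … — the shift grows by one for each successive letter.
Decoding nznke: n−7=g, z−8=r, n−9=e, k−10=a, e−11=t.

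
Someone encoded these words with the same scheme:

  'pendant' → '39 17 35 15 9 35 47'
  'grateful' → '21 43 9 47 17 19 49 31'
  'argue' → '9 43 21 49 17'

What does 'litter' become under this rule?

p(#16)→39 and e(#5)→17: differences scale by 2, so n = 2·pos + 7. The formula is n = 2×(alphabet index, a=1) + 7.
Applying it to litter: l=12→31, i=9→25, t=20→47, t=20→47, e=5→17, r=18→43.

31 25 47 47 17 43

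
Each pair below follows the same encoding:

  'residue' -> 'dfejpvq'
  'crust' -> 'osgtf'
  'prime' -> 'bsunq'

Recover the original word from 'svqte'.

Shifts by position in residue: pos 0: r→d (+12), pos 1: e→f (+1), pos 2: s→e (+12), pos 3: i→j (+1) — repeating every 2. It's a Vigenère-style cipher with numeric key [12,1]: position i shifts by key[i mod 2].
Decoding svqte: s−12=g, v−1=u, q−12=e, t−1=s, e−12=s.

guess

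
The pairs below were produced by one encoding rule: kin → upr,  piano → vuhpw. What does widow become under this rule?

dvkpd

The word is reversed, then every letter is shifted forward by 7.
For widow: reverse → wodiw; then shift: w+7=d, o+7=v, d+7=k, i+7=p, w+7=d.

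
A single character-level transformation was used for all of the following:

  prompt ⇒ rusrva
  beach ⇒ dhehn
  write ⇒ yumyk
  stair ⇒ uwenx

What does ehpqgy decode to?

cellar

The shift increases by 1 at each position, starting from +2: 2, 3, 4, ….
Undoing it on ehpqgy: e−2=c, h−3=e, p−4=l, q−5=l, g−6=a, y−7=r.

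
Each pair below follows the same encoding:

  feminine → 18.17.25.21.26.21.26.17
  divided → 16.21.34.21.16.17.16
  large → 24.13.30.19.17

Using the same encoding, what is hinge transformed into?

20.21.26.19.17

Letters become their 1-based position plus 12 (so a→13, b→14, …).
On hinge: h=8→20, i=9→21, n=14→26, g=7→19, e=5→17.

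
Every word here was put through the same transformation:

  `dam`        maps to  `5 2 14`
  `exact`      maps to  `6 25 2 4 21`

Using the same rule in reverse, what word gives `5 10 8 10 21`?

digit

d is letter #4 and maps to 5: an offset of 1. Letters become their 1-based position plus 1 (so a→2, b→3, …).
Undoing it on 5 10 8 10 21: 5→(5−1)÷1=4=d, 10→(10−1)÷1=9=i, 8→(8−1)÷1=7=g, 10→(10−1)÷1=9=i, 21→(21−1)÷1=20=t.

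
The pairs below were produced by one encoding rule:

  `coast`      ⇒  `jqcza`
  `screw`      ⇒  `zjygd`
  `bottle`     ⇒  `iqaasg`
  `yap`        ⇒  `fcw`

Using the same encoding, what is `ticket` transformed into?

The shift depends on letter class: consonant c→j is +7, but vowel o→q is +2. Vowels shift forward by 2 and consonants shift forward by 7.
Applying it to ticket: t(cons)+7=a, i(vowel)+2=k, c(cons)+7=j, k(cons)+7=r, e(vowel)+2=g, t(cons)+7=a.

akjrga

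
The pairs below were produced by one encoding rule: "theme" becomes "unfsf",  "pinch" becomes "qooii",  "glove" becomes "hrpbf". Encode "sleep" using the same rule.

trfkq

A repeating key of period 2 is used — shifts +1, +6 over and over.
Applying it to sleep: s+1=t, l+6=r, e+1=f, e+6=k, p+1=q.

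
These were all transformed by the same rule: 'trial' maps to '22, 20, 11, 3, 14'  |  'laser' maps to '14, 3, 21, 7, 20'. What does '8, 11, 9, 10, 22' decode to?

t is letter #20 and maps to 22: an offset of 2. Letters become their 1-based position plus 2 (so a→3, b→4, …).
Reversing it on 8, 11, 9, 10, 22: 8→(8−2)÷1=6=f, 11→(11−2)÷1=9=i, 9→(9−2)÷1=7=g, 10→(10−2)÷1=8=h, 22→(22−2)÷1=20=t.

fight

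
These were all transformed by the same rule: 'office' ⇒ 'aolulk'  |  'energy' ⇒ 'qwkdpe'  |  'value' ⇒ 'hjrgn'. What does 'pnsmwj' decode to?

demand

Shifts by position in office: pos 0: o→a (+12), pos 1: f→o (+9), pos 2: f→l (+6), pos 3: i→u (+12), pos 4: c→l (+9), pos 5: e→k (+6) — repeating every 3. The shifts repeat in a cycle of length 3: positions 0,1,… shift by +12, +9, +6, then the pattern repeats.
Reversing it on pnsmwj: p−12=d, n−9=e, s−6=m, m−12=a, w−9=n, j−6=d.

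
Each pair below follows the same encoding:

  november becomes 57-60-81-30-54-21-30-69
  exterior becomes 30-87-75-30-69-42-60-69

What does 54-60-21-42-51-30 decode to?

mobile

n(#14)→57 and o(#15)→60: differences scale by 3, so n = 3·pos + 15. Each letter becomes 3×(its alphabet position, a=1..z=26) + 15.
Decoding 54-60-21-42-51-30: 54→(54−15)÷3=13=m, 60→(60−15)÷3=15=o, 21→(21−15)÷3=2=b, 42→(42−15)÷3=9=i, 51→(51−15)÷3=12=l, 30→(30−15)÷3=5=e.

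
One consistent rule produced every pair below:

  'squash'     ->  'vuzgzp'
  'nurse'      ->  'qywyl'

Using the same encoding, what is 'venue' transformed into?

In squash: s→v is +3, q→u is +4, u→z is +5, a→g is +6 — the shift increases by 1 each position. The shift increases by 1 at each position, starting from +3: 3, 4, 5, ….
Applying it to venue: v+3=y, e+4=i, n+5=s, u+6=a, e+7=l.

yisal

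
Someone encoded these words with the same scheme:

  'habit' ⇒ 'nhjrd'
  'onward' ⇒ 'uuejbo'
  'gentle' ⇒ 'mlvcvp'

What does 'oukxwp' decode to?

In habit: h→n is +6, a→h is +7, b→j is +8, i→r is +9 — the shift increases by 1 each position. The shift increases by 1 at each position, starting from +6: 6, 7, 8, ….
Undoing it on oukxwp: o−6=i, u−7=n, k−8=c, x−9=o, w−10=m, p−11=e.

income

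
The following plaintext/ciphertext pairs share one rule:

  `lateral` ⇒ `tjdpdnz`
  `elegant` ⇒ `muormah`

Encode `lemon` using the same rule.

Letter i (0-indexed) is shifted by i+8, so successive shifts are 8, 9, 10, ….
For lemon: l+8=t, e+9=n, m+10=w, o+11=z, n+12=z.

tnwzz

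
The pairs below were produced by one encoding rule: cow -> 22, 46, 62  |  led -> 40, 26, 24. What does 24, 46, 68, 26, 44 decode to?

With a=1..z=26, the number is 2·pos + 16.
Reversing it on 24, 46, 68, 26, 44: 24→(24−16)÷2=4=d, 46→(46−16)÷2=15=o, 68→(68−16)÷2=26=z, 26→(26−16)÷2=5=e, 44→(44−16)÷2=14=n.

dozen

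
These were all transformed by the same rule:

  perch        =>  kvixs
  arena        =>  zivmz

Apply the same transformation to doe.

wlv

This is the alphabet-reversal cipher (Atbash): a becomes z, b becomes y, etc.
On doe: d↔w, o↔l, e↔v.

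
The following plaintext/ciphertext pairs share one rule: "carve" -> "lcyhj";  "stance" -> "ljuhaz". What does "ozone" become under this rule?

The output letters match the input read backwards, each shifted +7: carve reversed is evrac. The word is reversed, then every letter is shifted forward by 7.
On ozone: reverse → enozo; then shift: e+7=l, n+7=u, o+7=v, z+7=g, o+7=v.

luvgv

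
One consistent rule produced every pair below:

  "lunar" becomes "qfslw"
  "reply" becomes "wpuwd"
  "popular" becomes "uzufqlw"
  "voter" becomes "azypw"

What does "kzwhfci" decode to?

Shifts by position in lunar: pos 0: l→q (+5), pos 1: u→f (+11), pos 2: n→s (+5), pos 3: a→l (+11) — repeating every 2. A repeating key of period 2 is used — shifts +5, +11 over and over.
Decoding kzwhfci: k−5=f, z−11=o, w−5=r, h−11=w, f−5=a, c−11=r, i−5=d.

forward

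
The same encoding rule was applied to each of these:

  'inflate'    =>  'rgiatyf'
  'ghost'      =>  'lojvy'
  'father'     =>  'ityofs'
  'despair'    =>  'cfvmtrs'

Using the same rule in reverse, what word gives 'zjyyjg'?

Each letter's alphabet position (a=0..z=25) is mapped through 3·x+19 mod 26 — an affine cipher.
Decoding zjyyjg: z(25)→9·(25−19)≡2=c; j(9)→9·(9−19)≡14=o; y(24)→9·(24−19)≡19=t; y(24)→9·(24−19)≡19=t; j(9)→9·(9−19)≡14=o; g(6)→9·(6−19)≡13=n (all mod 26).

cotton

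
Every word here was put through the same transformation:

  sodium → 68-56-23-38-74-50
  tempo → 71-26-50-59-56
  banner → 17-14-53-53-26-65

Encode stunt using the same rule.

s(#19)→68 and o(#15)→56: differences scale by 3, so n = 3·pos + 11. With a=1..z=26, the number is 3·pos + 11.
For stunt: s=19→68, t=20→71, u=21→74, n=14→53, t=20→71.

68-71-74-53-71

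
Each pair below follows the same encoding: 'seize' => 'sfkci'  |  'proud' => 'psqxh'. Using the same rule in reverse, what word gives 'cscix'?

In seize: s→s is +0, e→f is +1, i→k is +2, z→c is +3 — the shift increases by 1 each position. The shift increases by 1 at each position, starting from +0: 0, 1, 2, ….
Decoding cscix: c−0=c, s−1=r, c−2=a, i−3=f, x−4=t.

craft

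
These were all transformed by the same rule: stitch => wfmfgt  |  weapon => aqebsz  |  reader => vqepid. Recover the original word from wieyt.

Shifts by position in stitch: pos 0: s→w (+4), pos 1: t→f (+12), pos 2: i→m (+4), pos 3: t→f (+12) — repeating every 2. It's a Vigenère-style cipher with numeric key [4,12]: position i shifts by key[i mod 2].
Decoding wieyt: w−4=s, i−12=w, e−4=a, y−12=m, t−4=p.

swamp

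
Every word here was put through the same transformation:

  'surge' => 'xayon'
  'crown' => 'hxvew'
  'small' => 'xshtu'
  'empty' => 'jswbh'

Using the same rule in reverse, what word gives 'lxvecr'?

growth

In surge: s→x is +5, u→a is +6, r→y is +7, g→o is +8 — the shift increases by 1 each position. The shift increases by 1 at each position, starting from +5: 5, 6, 7, ….
Decoding lxvecr: l−5=g, x−6=r, v−7=o, e−8=w, c−9=t, r−10=h.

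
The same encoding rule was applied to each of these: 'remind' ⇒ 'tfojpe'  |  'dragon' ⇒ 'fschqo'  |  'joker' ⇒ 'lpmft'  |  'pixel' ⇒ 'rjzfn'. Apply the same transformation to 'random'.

tbpeqn

Shifts by position in remind: pos 0: r→t (+2), pos 1: e→f (+1), pos 2: m→o (+2), pos 3: i→j (+1) — repeating every 2. It's a Vigenère-style cipher with numeric key [2,1]: position i shifts by key[i mod 2].
For random: r+2=t, a+1=b, n+2=p, d+1=e, o+2=q, m+1=n.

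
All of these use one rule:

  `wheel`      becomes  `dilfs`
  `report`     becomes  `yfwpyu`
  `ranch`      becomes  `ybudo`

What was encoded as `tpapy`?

Shifts by position in wheel: pos 0: w→d (+7), pos 1: h→i (+1), pos 2: e→l (+7), pos 3: e→f (+1) — repeating every 2. It's a Vigenère-style cipher with numeric key [7,1]: position i shifts by key[i mod 2].
Undoing it on tpapy: t−7=m, p−1=o, a−7=t, p−1=o, y−7=r.

motor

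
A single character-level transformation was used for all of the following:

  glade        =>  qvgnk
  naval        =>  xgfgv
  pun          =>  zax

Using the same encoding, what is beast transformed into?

lkgcd

Two shifts are in play — +6 for a/e/i/o/u, +10 for every other letter.
For beast: b(cons)+10=l, e(vowel)+6=k, a(vowel)+6=g, s(cons)+10=c, t(cons)+10=d.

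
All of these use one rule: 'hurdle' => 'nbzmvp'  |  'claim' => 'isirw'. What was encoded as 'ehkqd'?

yacht

Each letter shifts forward by (position + 6), i.e. 6, 7, 8, … — the shift grows by one for each successive letter.
Undoing it on ehkqd: e−6=y, h−7=a, k−8=c, q−9=h, d−10=t.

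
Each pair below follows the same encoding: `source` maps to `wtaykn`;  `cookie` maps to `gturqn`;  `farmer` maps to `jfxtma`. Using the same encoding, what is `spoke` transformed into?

The shift increases by 1 at each position, starting from +4: 4, 5, 6, ….
On spoke: s+4=w, p+5=u, o+6=u, k+7=r, e+8=m.

wuurm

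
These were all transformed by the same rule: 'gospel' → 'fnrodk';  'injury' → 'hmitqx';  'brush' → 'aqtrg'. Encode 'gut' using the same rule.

Compare letters: g→f is +25, o→n is +25, s→r is +25 — a constant shift. Each letter is shifted forward by 25 in the alphabet (a Caesar shift of +25).
For gut: g+25=f, u+25=t, t+25=s.

fts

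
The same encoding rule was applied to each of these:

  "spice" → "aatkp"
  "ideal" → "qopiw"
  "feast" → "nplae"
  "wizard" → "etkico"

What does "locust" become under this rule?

A repeating key of period 3 is used — shifts +8, +11, +11 over and over.
Applying it to locust: l+8=t, o+11=z, c+11=n, u+8=c, s+11=d, t+11=e.

tzncde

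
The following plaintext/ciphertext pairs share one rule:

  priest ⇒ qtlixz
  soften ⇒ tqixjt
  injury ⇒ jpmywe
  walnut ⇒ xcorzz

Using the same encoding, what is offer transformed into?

In priest: p→q is +1, r→t is +2, i→l is +3, e→i is +4 — the shift increases by 1 each position. Letter i (0-indexed) is shifted by i+1, so successive shifts are 1, 2, 3, ….
For offer: o+1=p, f+2=h, f+3=i, e+4=i, r+5=w.

phiiw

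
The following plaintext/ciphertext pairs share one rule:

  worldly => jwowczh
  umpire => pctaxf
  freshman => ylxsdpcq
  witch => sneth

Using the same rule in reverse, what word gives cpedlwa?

The word is reversed, then every letter is shifted forward by 11.
Decoding cpedlwa: shift back: c−11=r, p−11=e, e−11=t, d−11=s, l−11=a, w−11=l, a−11=p → retsalp; then reverse → plaster.

plaster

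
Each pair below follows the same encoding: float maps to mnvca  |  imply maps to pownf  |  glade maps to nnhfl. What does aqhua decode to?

toast

Shifts by position in float: pos 0: f→m (+7), pos 1: l→n (+2), pos 2: o→v (+7), pos 3: a→c (+2) — repeating every 2. A repeating key of period 2 is used — shifts +7, +2 over and over.
Decoding aqhua: a−7=t, q−2=o, h−7=a, u−2=s, a−7=t.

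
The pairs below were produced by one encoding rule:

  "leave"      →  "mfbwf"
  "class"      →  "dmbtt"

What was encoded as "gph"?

fog

Compare letters: l→m is +1, e→f is +1, a→b is +1 — a constant shift. Every letter moves 1 place later in the alphabet, wrapping around z→a.
Undoing it on gph: g−1=f, p−1=o, h−1=g.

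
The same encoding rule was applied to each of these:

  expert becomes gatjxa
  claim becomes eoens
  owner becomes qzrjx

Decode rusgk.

In expert: e→g is +2, x→a is +3, p→t is +4, e→j is +5 — the shift increases by 1 each position. Each letter shifts forward by (position + 2), i.e. 2, 3, 4, … — the shift grows by one for each successive letter.
Undoing it on rusgk: r−2=p, u−3=r, s−4=o, g−5=b, k−6=e.

probe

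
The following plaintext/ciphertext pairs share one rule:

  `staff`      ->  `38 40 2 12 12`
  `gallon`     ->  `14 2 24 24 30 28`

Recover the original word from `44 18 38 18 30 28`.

vision

s(#19)→38 and t(#20)→40: differences scale by 2, so n = 2·pos + 0. With a=1..z=26, the number is 2·pos.
Undoing it on 44 18 38 18 30 28: 44→(44−0)÷2=22=v, 18→(18−0)÷2=9=i, 38→(38−0)÷2=19=s, 18→(18−0)÷2=9=i, 30→(30−0)÷2=15=o, 28→(28−0)÷2=14=n.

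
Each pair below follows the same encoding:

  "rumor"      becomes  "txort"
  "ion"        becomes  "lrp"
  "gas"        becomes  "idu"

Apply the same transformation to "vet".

The shift depends on letter class: consonant r→t is +2, but vowel u→x is +3. Vowels shift forward by 3 and consonants shift forward by 2.
On vet: v(cons)+2=x, e(vowel)+3=h, t(cons)+2=v.

xhv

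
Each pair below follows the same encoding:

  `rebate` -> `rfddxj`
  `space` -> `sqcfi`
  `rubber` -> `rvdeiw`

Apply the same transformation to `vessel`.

Each letter shifts forward by its position index (0, 1, 2, …) — the shift grows by one for each successive letter.
For vessel: v+0=v, e+1=f, s+2=u, s+3=v, e+4=i, l+5=q.

vfuviq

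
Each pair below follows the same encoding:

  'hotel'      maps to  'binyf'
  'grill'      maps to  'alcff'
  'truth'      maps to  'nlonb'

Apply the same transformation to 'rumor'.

logil

Compare letters: h→b is +20, o→i is +20, t→n is +20 — a constant shift. Every letter moves 20 places later in the alphabet, wrapping around z→a.
For rumor: r+20=l, u+20=o, m+20=g, o+20=i, r+20=l.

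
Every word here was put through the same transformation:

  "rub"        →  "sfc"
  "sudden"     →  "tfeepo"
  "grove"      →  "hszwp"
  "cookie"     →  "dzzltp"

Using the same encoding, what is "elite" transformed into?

The shift depends on letter class: consonant r→s is +1, but vowel u→f is +11. The rule splits by letter class: vowels +11, consonants +1.
Applying it to elite: e(vowel)+11=p, l(cons)+1=m, i(vowel)+11=t, t(cons)+1=u, e(vowel)+11=p.

pmtup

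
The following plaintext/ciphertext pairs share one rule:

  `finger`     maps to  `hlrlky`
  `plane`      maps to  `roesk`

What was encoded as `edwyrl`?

In finger: f→h is +2, i→l is +3, n→r is +4, g→l is +5 — the shift increases by 1 each position. Letter i (0-indexed) is shifted by i+2, so successive shifts are 2, 3, 4, ….
Undoing it on edwyrl: e−2=c, d−3=a, w−4=s, y−5=t, r−6=l, l−7=e.

castle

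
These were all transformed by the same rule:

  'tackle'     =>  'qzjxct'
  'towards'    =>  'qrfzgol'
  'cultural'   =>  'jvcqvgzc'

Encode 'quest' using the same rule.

bvtlq

t(19)→q(16) and a(0)→z(25) fit y≡5x+25 (mod 26); the inverse of 5 mod 26 is 21. Each letter's alphabet position (a=0..z=25) is mapped through 5·x+25 mod 26 — an affine cipher.
For quest: q(16)→5·16+25≡1=b; u(20)→5·20+25≡21=v; e(4)→5·4+25≡19=t; s(18)→5·18+25≡11=l; t(19)→5·19+25≡16=q (all mod 26).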